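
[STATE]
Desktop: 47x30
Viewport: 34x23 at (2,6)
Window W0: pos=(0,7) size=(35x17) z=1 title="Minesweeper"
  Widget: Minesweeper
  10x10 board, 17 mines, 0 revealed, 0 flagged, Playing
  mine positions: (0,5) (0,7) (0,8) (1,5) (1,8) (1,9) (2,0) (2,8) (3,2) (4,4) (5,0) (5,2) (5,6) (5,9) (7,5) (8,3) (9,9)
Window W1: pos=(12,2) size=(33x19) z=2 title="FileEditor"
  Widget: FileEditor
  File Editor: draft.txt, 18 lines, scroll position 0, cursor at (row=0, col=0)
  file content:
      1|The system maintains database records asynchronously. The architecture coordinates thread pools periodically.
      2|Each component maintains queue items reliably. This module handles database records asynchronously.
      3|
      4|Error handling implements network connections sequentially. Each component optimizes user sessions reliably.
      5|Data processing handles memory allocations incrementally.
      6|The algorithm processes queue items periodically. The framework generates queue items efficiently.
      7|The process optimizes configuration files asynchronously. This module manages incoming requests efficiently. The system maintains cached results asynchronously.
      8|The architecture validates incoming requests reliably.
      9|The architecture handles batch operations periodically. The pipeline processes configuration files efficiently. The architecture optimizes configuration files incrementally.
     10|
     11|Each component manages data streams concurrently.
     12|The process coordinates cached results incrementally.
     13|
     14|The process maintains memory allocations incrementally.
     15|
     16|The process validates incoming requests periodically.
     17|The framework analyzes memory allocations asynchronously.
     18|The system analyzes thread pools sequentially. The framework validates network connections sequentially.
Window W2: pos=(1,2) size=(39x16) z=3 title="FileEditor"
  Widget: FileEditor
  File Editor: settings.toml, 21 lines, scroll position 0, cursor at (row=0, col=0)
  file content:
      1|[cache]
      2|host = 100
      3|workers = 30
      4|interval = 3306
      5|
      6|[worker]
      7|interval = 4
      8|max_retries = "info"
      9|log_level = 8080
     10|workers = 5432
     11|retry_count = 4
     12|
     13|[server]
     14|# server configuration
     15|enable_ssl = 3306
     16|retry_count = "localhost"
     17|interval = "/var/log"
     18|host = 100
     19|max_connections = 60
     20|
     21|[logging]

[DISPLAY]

host = 100                        
workers = 30                      
interval = 3306                   
                                  
[worker]                          
interval = 4                      
max_retries = "info"              
log_level = 8080                  
workers = 5432                    
retry_count = 4                   
                                  
━━━━━━━━━━━━━━━━━━━━━━━━━━━━━━━━━━
■■■■■■■■■ ┃The process maintains m
■■■■■■■■■ ┃                       
          ┗━━━━━━━━━━━━━━━━━━━━━━━
                                ┃ 
                                ┃ 
━━━━━━━━━━━━━━━━━━━━━━━━━━━━━━━━┛ 
                                  
                                  
                                  
                                  
                                  


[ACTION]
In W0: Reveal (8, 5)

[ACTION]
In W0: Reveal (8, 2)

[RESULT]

host = 100                        
workers = 30                      
interval = 3306                   
                                  
[worker]                          
interval = 4                      
max_retries = "info"              
log_level = 8080                  
workers = 5432                    
retry_count = 4                   
                                  
━━━━━━━━━━━━━━━━━━━━━━━━━━━━━━━━━━
■1■■1■■■■ ┃The process maintains m
■■■■■■■■■ ┃                       
          ┗━━━━━━━━━━━━━━━━━━━━━━━
                                ┃ 
                                ┃ 
━━━━━━━━━━━━━━━━━━━━━━━━━━━━━━━━┛ 
                                  
                                  
                                  
                                  
                                  


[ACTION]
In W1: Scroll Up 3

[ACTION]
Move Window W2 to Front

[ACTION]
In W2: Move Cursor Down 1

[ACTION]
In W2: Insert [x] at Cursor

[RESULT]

x█ost = 100                       
workers = 30                      
interval = 3306                   
                                  
[worker]                          
interval = 4                      
max_retries = "info"              
log_level = 8080                  
workers = 5432                    
retry_count = 4                   
                                  
━━━━━━━━━━━━━━━━━━━━━━━━━━━━━━━━━━
■1■■1■■■■ ┃The process maintains m
■■■■■■■■■ ┃                       
          ┗━━━━━━━━━━━━━━━━━━━━━━━
                                ┃ 
                                ┃ 
━━━━━━━━━━━━━━━━━━━━━━━━━━━━━━━━┛ 
                                  
                                  
                                  
                                  
                                  


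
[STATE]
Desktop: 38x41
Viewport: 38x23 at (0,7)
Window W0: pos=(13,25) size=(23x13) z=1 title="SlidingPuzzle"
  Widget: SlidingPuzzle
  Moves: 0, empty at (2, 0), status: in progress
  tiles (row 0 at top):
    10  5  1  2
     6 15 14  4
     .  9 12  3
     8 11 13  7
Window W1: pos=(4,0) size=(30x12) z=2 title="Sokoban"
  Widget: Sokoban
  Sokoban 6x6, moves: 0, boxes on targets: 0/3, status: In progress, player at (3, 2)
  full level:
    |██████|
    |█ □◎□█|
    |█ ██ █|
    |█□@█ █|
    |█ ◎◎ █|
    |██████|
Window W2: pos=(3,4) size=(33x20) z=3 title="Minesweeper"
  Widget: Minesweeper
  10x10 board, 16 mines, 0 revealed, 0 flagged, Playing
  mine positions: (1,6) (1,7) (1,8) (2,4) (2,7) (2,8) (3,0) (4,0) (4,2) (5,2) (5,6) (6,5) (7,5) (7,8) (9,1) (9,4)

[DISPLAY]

   ┃■■■■■■■■■■                     ┃  
   ┃■■■■■■■■■■                     ┃  
   ┃■■■■■■■■■■                     ┃  
   ┃■■■■■■■■■■                     ┃  
   ┃■■■■■■■■■■                     ┃  
   ┃■■■■■■■■■■                     ┃  
   ┃■■■■■■■■■■                     ┃  
   ┃■■■■■■■■■■                     ┃  
   ┃■■■■■■■■■■                     ┃  
   ┃■■■■■■■■■■                     ┃  
   ┃                               ┃  
   ┃                               ┃  
   ┃                               ┃  
   ┃                               ┃  
   ┃                               ┃  
   ┃                               ┃  
   ┗━━━━━━━━━━━━━━━━━━━━━━━━━━━━━━━┛  
                                      
             ┏━━━━━━━━━━━━━━━━━━━━━┓  
             ┃ SlidingPuzzle       ┃  
             ┠─────────────────────┨  
             ┃┌────┬────┬────┬────┐┃  
             ┃│ 10 │  5 │  1 │  2 │┃  


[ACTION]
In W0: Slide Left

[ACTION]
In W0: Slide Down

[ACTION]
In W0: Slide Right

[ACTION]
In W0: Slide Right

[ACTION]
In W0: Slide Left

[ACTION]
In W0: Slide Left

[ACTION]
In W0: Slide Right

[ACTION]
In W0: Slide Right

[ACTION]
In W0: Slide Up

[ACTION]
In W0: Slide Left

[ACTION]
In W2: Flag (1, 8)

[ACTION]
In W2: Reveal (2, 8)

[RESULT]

   ┃■■■■■■■■■■                     ┃  
   ┃■■■■■■✹✹✹■                     ┃  
   ┃■■■■✹■■✹✹■                     ┃  
   ┃✹■■■■■■■■■                     ┃  
   ┃✹■✹■■■■■■■                     ┃  
   ┃■■✹■■■✹■■■                     ┃  
   ┃■■■■■✹■■■■                     ┃  
   ┃■■■■■✹■■✹■                     ┃  
   ┃■■■■■■■■■■                     ┃  
   ┃■✹■■✹■■■■■                     ┃  
   ┃                               ┃  
   ┃                               ┃  
   ┃                               ┃  
   ┃                               ┃  
   ┃                               ┃  
   ┃                               ┃  
   ┗━━━━━━━━━━━━━━━━━━━━━━━━━━━━━━━┛  
                                      
             ┏━━━━━━━━━━━━━━━━━━━━━┓  
             ┃ SlidingPuzzle       ┃  
             ┠─────────────────────┨  
             ┃┌────┬────┬────┬────┐┃  
             ┃│ 10 │  5 │  1 │  2 │┃  


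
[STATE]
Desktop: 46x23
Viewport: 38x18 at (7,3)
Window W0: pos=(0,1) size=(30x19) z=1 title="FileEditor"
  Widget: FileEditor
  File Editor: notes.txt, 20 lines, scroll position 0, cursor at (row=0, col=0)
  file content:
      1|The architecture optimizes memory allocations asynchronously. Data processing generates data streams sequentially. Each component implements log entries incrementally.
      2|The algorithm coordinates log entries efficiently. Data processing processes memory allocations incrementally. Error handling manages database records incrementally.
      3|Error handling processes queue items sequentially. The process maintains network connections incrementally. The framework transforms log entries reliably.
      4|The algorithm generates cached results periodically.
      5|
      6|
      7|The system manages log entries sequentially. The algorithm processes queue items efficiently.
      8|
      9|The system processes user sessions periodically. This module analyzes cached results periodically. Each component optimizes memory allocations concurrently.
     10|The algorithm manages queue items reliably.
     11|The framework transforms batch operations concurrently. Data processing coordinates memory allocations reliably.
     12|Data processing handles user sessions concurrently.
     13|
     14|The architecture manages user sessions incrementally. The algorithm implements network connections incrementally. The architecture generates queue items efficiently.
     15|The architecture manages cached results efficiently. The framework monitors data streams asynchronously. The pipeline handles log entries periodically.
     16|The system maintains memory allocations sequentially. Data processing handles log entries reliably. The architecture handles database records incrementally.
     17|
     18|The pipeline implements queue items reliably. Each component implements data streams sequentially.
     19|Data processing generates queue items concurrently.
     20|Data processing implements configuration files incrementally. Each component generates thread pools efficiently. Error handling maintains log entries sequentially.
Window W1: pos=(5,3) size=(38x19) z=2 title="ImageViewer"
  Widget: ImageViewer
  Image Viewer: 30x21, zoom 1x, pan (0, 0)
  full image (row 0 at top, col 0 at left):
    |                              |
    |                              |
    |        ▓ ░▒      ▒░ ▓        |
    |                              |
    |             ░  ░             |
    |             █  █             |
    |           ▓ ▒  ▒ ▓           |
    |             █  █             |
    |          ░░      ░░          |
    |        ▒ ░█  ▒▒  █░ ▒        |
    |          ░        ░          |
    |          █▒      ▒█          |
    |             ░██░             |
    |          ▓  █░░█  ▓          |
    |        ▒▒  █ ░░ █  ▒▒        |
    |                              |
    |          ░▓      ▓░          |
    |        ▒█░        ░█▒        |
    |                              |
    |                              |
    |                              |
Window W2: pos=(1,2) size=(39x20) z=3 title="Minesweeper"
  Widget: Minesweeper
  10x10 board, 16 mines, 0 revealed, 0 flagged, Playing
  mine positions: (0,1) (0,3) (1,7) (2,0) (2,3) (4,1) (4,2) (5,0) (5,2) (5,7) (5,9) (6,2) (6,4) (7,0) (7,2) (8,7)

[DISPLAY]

sweeper                         ┃━━┓  
────────────────────────────────┨  ┃  
■■■■■                           ┃──┨  
■■■■■                           ┃  ┃  
■■■■■                           ┃  ┃  
■■■■■                           ┃  ┃  
■■■■■                           ┃  ┃  
■■■■■                           ┃  ┃  
■■■■■                           ┃  ┃  
■■■■■                           ┃  ┃  
■■■■■                           ┃  ┃  
■■■■■                           ┃  ┃  
                                ┃  ┃  
                                ┃  ┃  
                                ┃  ┃  
                                ┃  ┃  
                                ┃  ┃  
                                ┃  ┃  


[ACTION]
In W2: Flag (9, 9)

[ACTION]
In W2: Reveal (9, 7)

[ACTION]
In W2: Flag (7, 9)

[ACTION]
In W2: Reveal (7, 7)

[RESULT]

sweeper                         ┃━━┓  
────────────────────────────────┨  ┃  
■■■■■                           ┃──┨  
■■■■■                           ┃  ┃  
■■■■■                           ┃  ┃  
■■■■■                           ┃  ┃  
■■■■■                           ┃  ┃  
■■■■■                           ┃  ┃  
■■■■■                           ┃  ┃  
■■1■⚑                           ┃  ┃  
■■■■■                           ┃  ┃  
■■1■⚑                           ┃  ┃  
                                ┃  ┃  
                                ┃  ┃  
                                ┃  ┃  
                                ┃  ┃  
                                ┃  ┃  
                                ┃  ┃  


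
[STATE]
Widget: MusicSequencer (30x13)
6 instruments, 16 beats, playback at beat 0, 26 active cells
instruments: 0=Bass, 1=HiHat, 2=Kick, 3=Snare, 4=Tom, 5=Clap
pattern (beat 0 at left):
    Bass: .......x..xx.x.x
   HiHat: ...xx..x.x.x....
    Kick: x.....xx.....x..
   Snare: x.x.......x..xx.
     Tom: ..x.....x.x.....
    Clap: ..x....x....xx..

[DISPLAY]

      ▼123456789012345        
  Bass·······█··██·█·█        
 HiHat···██··█·█·█····        
  Kick█·····██·····█··        
 Snare█·█·······█··██·        
   Tom··█·····█·█·····        
  Clap··█····█····██··        
                              
                              
                              
                              
                              
                              


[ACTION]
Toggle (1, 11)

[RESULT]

      ▼123456789012345        
  Bass·······█··██·█·█        
 HiHat···██··█·█······        
  Kick█·····██·····█··        
 Snare█·█·······█··██·        
   Tom··█·····█·█·····        
  Clap··█····█····██··        
                              
                              
                              
                              
                              
                              


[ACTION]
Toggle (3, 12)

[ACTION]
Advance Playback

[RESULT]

      0▼23456789012345        
  Bass·······█··██·█·█        
 HiHat···██··█·█······        
  Kick█·····██·····█··        
 Snare█·█·······█·███·        
   Tom··█·····█·█·····        
  Clap··█····█····██··        
                              
                              
                              
                              
                              
                              


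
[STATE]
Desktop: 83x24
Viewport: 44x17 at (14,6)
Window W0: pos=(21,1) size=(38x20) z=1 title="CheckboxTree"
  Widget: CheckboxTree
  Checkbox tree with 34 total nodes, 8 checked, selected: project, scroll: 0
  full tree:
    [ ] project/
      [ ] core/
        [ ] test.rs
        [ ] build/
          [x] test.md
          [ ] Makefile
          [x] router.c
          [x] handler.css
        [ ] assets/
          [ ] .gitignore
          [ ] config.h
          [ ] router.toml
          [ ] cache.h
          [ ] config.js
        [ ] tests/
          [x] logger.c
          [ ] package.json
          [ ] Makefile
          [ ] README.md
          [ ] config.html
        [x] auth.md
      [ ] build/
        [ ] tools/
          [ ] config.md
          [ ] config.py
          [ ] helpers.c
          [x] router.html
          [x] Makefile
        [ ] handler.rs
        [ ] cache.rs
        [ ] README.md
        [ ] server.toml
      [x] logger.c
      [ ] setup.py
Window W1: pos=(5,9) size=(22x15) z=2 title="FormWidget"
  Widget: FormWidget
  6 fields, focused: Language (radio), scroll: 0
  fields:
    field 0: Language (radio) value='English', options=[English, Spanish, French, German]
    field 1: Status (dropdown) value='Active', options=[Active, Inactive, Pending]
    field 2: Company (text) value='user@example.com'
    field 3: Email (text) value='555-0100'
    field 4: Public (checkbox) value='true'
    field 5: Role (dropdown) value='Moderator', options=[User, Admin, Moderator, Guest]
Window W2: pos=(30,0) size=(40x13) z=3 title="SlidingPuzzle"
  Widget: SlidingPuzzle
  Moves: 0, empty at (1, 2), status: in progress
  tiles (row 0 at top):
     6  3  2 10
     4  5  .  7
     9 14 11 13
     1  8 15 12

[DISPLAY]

       ┃     [ ]┃│  4 │  5 │    │  7 │      
       ┃     [-]┃├────┼────┼────┼────┤      
       ┃       [┃│  9 │ 14 │ 11 │ 13 │      
━━━━━━━━━━━━┓  [┃├────┼────┼────┼────┤      
get         ┃  [┃│  1 │  8 │ 15 │ 12 │      
────────────┨  [┃└────┴────┴────┴────┘      
ge:   (●) En┃[ ]┗━━━━━━━━━━━━━━━━━━━━━━━━━━━
:     [Act▼]┃  [ ] .gitignore               
y:    [user]┃  [ ] config.h                 
      [555-]┃  [ ] router.toml              
:     [x]   ┃  [ ] cache.h                  
      [Mod▼]┃  [ ] config.js                
            ┃[-] tests/                     
            ┃  [x] logger.c                 
            ┃━━━━━━━━━━━━━━━━━━━━━━━━━━━━━━━
            ┃                               
            ┃                               


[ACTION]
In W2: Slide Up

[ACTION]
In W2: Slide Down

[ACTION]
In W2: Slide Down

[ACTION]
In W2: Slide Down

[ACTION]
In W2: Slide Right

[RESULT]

       ┃     [ ]┃│  4 │  5 │  2 │  7 │      
       ┃     [-]┃├────┼────┼────┼────┤      
       ┃       [┃│  9 │ 14 │ 11 │ 13 │      
━━━━━━━━━━━━┓  [┃├────┼────┼────┼────┤      
get         ┃  [┃│  1 │  8 │ 15 │ 12 │      
────────────┨  [┃└────┴────┴────┴────┘      
ge:   (●) En┃[ ]┗━━━━━━━━━━━━━━━━━━━━━━━━━━━
:     [Act▼]┃  [ ] .gitignore               
y:    [user]┃  [ ] config.h                 
      [555-]┃  [ ] router.toml              
:     [x]   ┃  [ ] cache.h                  
      [Mod▼]┃  [ ] config.js                
            ┃[-] tests/                     
            ┃  [x] logger.c                 
            ┃━━━━━━━━━━━━━━━━━━━━━━━━━━━━━━━
            ┃                               
            ┃                               


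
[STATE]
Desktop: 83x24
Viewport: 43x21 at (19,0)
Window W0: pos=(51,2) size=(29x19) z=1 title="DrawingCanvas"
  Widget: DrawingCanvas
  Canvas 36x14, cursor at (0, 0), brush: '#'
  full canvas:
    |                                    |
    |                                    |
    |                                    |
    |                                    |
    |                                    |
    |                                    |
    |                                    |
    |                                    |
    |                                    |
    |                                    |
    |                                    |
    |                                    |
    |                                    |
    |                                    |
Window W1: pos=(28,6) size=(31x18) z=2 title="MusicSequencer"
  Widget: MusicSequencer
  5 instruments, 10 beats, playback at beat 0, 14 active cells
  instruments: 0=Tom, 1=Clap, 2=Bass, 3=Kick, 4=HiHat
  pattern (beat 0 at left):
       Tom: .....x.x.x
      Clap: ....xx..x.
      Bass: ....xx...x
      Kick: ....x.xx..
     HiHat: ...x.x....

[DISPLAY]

                                           
                                           
                                ┏━━━━━━━━━━
                                ┃ DrawingCa
                                ┠──────────
                                ┃+         
         ┏━━━━━━━━━━━━━━━━━━━━━━━━━━━━━┓   
         ┃ MusicSequencer              ┃   
         ┠─────────────────────────────┨   
         ┃      ▼123456789             ┃   
         ┃   Tom·····█·█·█             ┃   
         ┃  Clap····██··█·             ┃   
         ┃  Bass····██···█             ┃   
         ┃  Kick····█·██··             ┃   
         ┃ HiHat···█·█····             ┃   
         ┃                             ┃   
         ┃                             ┃   
         ┃                             ┃   
         ┃                             ┃   
         ┃                             ┃   
         ┃                             ┃━━━


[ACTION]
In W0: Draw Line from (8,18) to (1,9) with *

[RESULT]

                                           
                                           
                                ┏━━━━━━━━━━
                                ┃ DrawingCa
                                ┠──────────
                                ┃+         
         ┏━━━━━━━━━━━━━━━━━━━━━━━━━━━━━┓  *
         ┃ MusicSequencer              ┃   
         ┠─────────────────────────────┨   
         ┃      ▼123456789             ┃   
         ┃   Tom·····█·█·█             ┃   
         ┃  Clap····██··█·             ┃   
         ┃  Bass····██···█             ┃   
         ┃  Kick····█·██··             ┃   
         ┃ HiHat···█·█····             ┃   
         ┃                             ┃   
         ┃                             ┃   
         ┃                             ┃   
         ┃                             ┃   
         ┃                             ┃   
         ┃                             ┃━━━


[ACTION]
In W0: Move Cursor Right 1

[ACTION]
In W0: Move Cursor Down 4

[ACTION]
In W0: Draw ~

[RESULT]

                                           
                                           
                                ┏━━━━━━━━━━
                                ┃ DrawingCa
                                ┠──────────
                                ┃          
         ┏━━━━━━━━━━━━━━━━━━━━━━━━━━━━━┓  *
         ┃ MusicSequencer              ┃   
         ┠─────────────────────────────┨   
         ┃      ▼123456789             ┃   
         ┃   Tom·····█·█·█             ┃   
         ┃  Clap····██··█·             ┃   
         ┃  Bass····██···█             ┃   
         ┃  Kick····█·██··             ┃   
         ┃ HiHat···█·█····             ┃   
         ┃                             ┃   
         ┃                             ┃   
         ┃                             ┃   
         ┃                             ┃   
         ┃                             ┃   
         ┃                             ┃━━━


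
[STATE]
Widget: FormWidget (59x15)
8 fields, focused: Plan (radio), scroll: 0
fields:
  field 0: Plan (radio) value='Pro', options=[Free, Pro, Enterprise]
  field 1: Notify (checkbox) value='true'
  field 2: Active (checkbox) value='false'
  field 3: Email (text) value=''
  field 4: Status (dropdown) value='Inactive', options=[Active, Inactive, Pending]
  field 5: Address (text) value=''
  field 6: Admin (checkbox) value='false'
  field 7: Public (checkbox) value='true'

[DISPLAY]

> Plan:       ( ) Free  (●) Pro  ( ) Enterprise            
  Notify:     [x]                                          
  Active:     [ ]                                          
  Email:      [                                           ]
  Status:     [Inactive                                  ▼]
  Address:    [                                           ]
  Admin:      [ ]                                          
  Public:     [x]                                          
                                                           
                                                           
                                                           
                                                           
                                                           
                                                           
                                                           


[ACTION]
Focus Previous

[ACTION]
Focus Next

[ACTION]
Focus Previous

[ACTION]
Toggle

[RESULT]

  Plan:       ( ) Free  (●) Pro  ( ) Enterprise            
  Notify:     [x]                                          
  Active:     [ ]                                          
  Email:      [                                           ]
  Status:     [Inactive                                  ▼]
  Address:    [                                           ]
  Admin:      [ ]                                          
> Public:     [ ]                                          
                                                           
                                                           
                                                           
                                                           
                                                           
                                                           
                                                           


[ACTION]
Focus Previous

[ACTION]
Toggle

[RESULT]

  Plan:       ( ) Free  (●) Pro  ( ) Enterprise            
  Notify:     [x]                                          
  Active:     [ ]                                          
  Email:      [                                           ]
  Status:     [Inactive                                  ▼]
  Address:    [                                           ]
> Admin:      [x]                                          
  Public:     [ ]                                          
                                                           
                                                           
                                                           
                                                           
                                                           
                                                           
                                                           


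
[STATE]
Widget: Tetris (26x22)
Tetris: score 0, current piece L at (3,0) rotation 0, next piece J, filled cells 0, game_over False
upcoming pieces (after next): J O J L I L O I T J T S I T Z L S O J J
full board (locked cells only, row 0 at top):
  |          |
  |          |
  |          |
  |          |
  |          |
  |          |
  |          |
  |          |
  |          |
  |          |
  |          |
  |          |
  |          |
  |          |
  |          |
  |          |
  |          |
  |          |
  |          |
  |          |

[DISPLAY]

     ▒    │Next:          
   ▒▒▒    │█              
          │███            
          │               
          │               
          │               
          │Score:         
          │0              
          │               
          │               
          │               
          │               
          │               
          │               
          │               
          │               
          │               
          │               
          │               
          │               
          │               
          │               


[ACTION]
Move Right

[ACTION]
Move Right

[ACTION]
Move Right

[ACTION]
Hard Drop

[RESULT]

   █      │Next:          
   ███    │█              
          │███            
          │               
          │               
          │               
          │Score:         
          │0              
          │               
          │               
          │               
          │               
          │               
          │               
          │               
          │               
          │               
          │               
        ▒ │               
      ▒▒▒ │               
          │               
          │               


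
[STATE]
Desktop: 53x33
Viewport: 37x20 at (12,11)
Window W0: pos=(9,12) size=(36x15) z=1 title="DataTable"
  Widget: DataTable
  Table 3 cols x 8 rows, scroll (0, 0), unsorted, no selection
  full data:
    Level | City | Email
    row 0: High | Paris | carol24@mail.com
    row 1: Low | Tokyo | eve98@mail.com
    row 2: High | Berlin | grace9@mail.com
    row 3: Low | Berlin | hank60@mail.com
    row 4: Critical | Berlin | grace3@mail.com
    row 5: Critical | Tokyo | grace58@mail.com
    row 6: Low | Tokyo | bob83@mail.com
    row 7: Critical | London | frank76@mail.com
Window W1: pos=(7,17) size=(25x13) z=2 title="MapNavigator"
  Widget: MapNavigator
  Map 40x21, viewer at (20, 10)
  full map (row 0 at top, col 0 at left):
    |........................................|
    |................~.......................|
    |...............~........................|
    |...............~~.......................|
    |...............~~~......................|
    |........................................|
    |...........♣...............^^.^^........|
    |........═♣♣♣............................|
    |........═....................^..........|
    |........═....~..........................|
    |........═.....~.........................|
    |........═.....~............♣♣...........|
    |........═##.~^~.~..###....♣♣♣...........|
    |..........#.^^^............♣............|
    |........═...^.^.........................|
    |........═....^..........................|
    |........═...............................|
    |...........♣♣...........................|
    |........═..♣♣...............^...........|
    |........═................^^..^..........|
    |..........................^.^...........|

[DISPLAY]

                                     
━━━━━━━━━━━━━━━━━━━━━━━━━━━━━━━━┓    
ataTable                        ┃    
────────────────────────────────┨    
vel   │City  │Email             ┃    
──────┼──────┼────────────────  ┃    
━━━━━━━━━━━━━━━━━━━┓4@mail.com  ┃    
Navigator          ┃mail.com    ┃    
───────────────────┨@mail.com   ┃    
..............^^.^^┃@mail.com   ┃    
...................┃@mail.com   ┃    
................^..┃8@mail.com  ┃    
~..................┃mail.com    ┃    
.~.....@...........┃6@mail.com  ┃    
.~............♣♣...┃            ┃    
^~.~..###....♣♣♣...┃━━━━━━━━━━━━┛    
^^............♣....┃                 
.^.................┃                 
━━━━━━━━━━━━━━━━━━━┛                 
                                     


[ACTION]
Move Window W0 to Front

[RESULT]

                                     
━━━━━━━━━━━━━━━━━━━━━━━━━━━━━━━━┓    
ataTable                        ┃    
────────────────────────────────┨    
vel   │City  │Email             ┃    
──────┼──────┼────────────────  ┃    
gh    │Paris │carol24@mail.com  ┃    
w     │Tokyo │eve98@mail.com    ┃    
gh    │Berlin│grace9@mail.com   ┃    
w     │Berlin│hank60@mail.com   ┃    
itical│Berlin│grace3@mail.com   ┃    
itical│Tokyo │grace58@mail.com  ┃    
w     │Tokyo │bob83@mail.com    ┃    
itical│London│frank76@mail.com  ┃    
                                ┃    
━━━━━━━━━━━━━━━━━━━━━━━━━━━━━━━━┛    
^^............♣....┃                 
.^.................┃                 
━━━━━━━━━━━━━━━━━━━┛                 
                                     


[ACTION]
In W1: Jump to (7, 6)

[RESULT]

                                     
━━━━━━━━━━━━━━━━━━━━━━━━━━━━━━━━┓    
ataTable                        ┃    
────────────────────────────────┨    
vel   │City  │Email             ┃    
──────┼──────┼────────────────  ┃    
gh    │Paris │carol24@mail.com  ┃    
w     │Tokyo │eve98@mail.com    ┃    
gh    │Berlin│grace9@mail.com   ┃    
w     │Berlin│hank60@mail.com   ┃    
itical│Berlin│grace3@mail.com   ┃    
itical│Tokyo │grace58@mail.com  ┃    
w     │Tokyo │bob83@mail.com    ┃    
itical│London│frank76@mail.com  ┃    
                                ┃    
━━━━━━━━━━━━━━━━━━━━━━━━━━━━━━━━┛    
........═....~.....┃                 
........═.....~....┃                 
━━━━━━━━━━━━━━━━━━━┛                 
                                     


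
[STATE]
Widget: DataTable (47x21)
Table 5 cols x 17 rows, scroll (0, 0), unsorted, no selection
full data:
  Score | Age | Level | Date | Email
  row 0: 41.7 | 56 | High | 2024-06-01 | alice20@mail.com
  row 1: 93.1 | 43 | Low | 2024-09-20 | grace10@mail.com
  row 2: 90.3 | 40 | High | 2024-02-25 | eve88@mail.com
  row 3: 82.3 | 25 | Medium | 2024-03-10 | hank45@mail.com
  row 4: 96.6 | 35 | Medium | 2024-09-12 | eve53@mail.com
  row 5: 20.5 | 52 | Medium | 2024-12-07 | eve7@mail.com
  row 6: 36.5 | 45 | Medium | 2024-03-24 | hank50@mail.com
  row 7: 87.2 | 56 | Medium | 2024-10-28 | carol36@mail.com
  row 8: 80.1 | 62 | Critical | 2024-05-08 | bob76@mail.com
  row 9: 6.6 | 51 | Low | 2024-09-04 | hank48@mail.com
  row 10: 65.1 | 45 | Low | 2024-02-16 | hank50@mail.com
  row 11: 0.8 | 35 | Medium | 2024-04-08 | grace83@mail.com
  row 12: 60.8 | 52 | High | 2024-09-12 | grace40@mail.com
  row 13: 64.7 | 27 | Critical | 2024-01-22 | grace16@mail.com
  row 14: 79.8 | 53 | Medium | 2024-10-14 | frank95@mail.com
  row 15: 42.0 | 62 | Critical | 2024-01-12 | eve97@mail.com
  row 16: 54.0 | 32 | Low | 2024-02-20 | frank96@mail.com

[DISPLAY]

Score│Age│Level   │Date      │Email            
─────┼───┼────────┼──────────┼──────────────── 
41.7 │56 │High    │2024-06-01│alice20@mail.com 
93.1 │43 │Low     │2024-09-20│grace10@mail.com 
90.3 │40 │High    │2024-02-25│eve88@mail.com   
82.3 │25 │Medium  │2024-03-10│hank45@mail.com  
96.6 │35 │Medium  │2024-09-12│eve53@mail.com   
20.5 │52 │Medium  │2024-12-07│eve7@mail.com    
36.5 │45 │Medium  │2024-03-24│hank50@mail.com  
87.2 │56 │Medium  │2024-10-28│carol36@mail.com 
80.1 │62 │Critical│2024-05-08│bob76@mail.com   
6.6  │51 │Low     │2024-09-04│hank48@mail.com  
65.1 │45 │Low     │2024-02-16│hank50@mail.com  
0.8  │35 │Medium  │2024-04-08│grace83@mail.com 
60.8 │52 │High    │2024-09-12│grace40@mail.com 
64.7 │27 │Critical│2024-01-22│grace16@mail.com 
79.8 │53 │Medium  │2024-10-14│frank95@mail.com 
42.0 │62 │Critical│2024-01-12│eve97@mail.com   
54.0 │32 │Low     │2024-02-20│frank96@mail.com 
                                               
                                               


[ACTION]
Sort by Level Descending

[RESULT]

Score│Age│Level  ▼│Date      │Email            
─────┼───┼────────┼──────────┼──────────────── 
82.3 │25 │Medium  │2024-03-10│hank45@mail.com  
96.6 │35 │Medium  │2024-09-12│eve53@mail.com   
20.5 │52 │Medium  │2024-12-07│eve7@mail.com    
36.5 │45 │Medium  │2024-03-24│hank50@mail.com  
87.2 │56 │Medium  │2024-10-28│carol36@mail.com 
0.8  │35 │Medium  │2024-04-08│grace83@mail.com 
79.8 │53 │Medium  │2024-10-14│frank95@mail.com 
93.1 │43 │Low     │2024-09-20│grace10@mail.com 
6.6  │51 │Low     │2024-09-04│hank48@mail.com  
65.1 │45 │Low     │2024-02-16│hank50@mail.com  
54.0 │32 │Low     │2024-02-20│frank96@mail.com 
41.7 │56 │High    │2024-06-01│alice20@mail.com 
90.3 │40 │High    │2024-02-25│eve88@mail.com   
60.8 │52 │High    │2024-09-12│grace40@mail.com 
80.1 │62 │Critical│2024-05-08│bob76@mail.com   
64.7 │27 │Critical│2024-01-22│grace16@mail.com 
42.0 │62 │Critical│2024-01-12│eve97@mail.com   
                                               
                                               


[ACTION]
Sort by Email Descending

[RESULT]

Score│Age│Level   │Date      │Email          ▼ 
─────┼───┼────────┼──────────┼──────────────── 
36.5 │45 │Medium  │2024-03-24│hank50@mail.com  
65.1 │45 │Low     │2024-02-16│hank50@mail.com  
6.6  │51 │Low     │2024-09-04│hank48@mail.com  
82.3 │25 │Medium  │2024-03-10│hank45@mail.com  
0.8  │35 │Medium  │2024-04-08│grace83@mail.com 
60.8 │52 │High    │2024-09-12│grace40@mail.com 
64.7 │27 │Critical│2024-01-22│grace16@mail.com 
93.1 │43 │Low     │2024-09-20│grace10@mail.com 
54.0 │32 │Low     │2024-02-20│frank96@mail.com 
79.8 │53 │Medium  │2024-10-14│frank95@mail.com 
42.0 │62 │Critical│2024-01-12│eve97@mail.com   
90.3 │40 │High    │2024-02-25│eve88@mail.com   
20.5 │52 │Medium  │2024-12-07│eve7@mail.com    
96.6 │35 │Medium  │2024-09-12│eve53@mail.com   
87.2 │56 │Medium  │2024-10-28│carol36@mail.com 
80.1 │62 │Critical│2024-05-08│bob76@mail.com   
41.7 │56 │High    │2024-06-01│alice20@mail.com 
                                               
                                               


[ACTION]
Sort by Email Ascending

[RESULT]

Score│Age│Level   │Date      │Email          ▲ 
─────┼───┼────────┼──────────┼──────────────── 
41.7 │56 │High    │2024-06-01│alice20@mail.com 
80.1 │62 │Critical│2024-05-08│bob76@mail.com   
87.2 │56 │Medium  │2024-10-28│carol36@mail.com 
96.6 │35 │Medium  │2024-09-12│eve53@mail.com   
20.5 │52 │Medium  │2024-12-07│eve7@mail.com    
90.3 │40 │High    │2024-02-25│eve88@mail.com   
42.0 │62 │Critical│2024-01-12│eve97@mail.com   
79.8 │53 │Medium  │2024-10-14│frank95@mail.com 
54.0 │32 │Low     │2024-02-20│frank96@mail.com 
93.1 │43 │Low     │2024-09-20│grace10@mail.com 
64.7 │27 │Critical│2024-01-22│grace16@mail.com 
60.8 │52 │High    │2024-09-12│grace40@mail.com 
0.8  │35 │Medium  │2024-04-08│grace83@mail.com 
82.3 │25 │Medium  │2024-03-10│hank45@mail.com  
6.6  │51 │Low     │2024-09-04│hank48@mail.com  
36.5 │45 │Medium  │2024-03-24│hank50@mail.com  
65.1 │45 │Low     │2024-02-16│hank50@mail.com  
                                               
                                               


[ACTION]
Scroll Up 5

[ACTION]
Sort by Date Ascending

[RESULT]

Score│Age│Level   │Date     ▲│Email            
─────┼───┼────────┼──────────┼──────────────── 
42.0 │62 │Critical│2024-01-12│eve97@mail.com   
64.7 │27 │Critical│2024-01-22│grace16@mail.com 
65.1 │45 │Low     │2024-02-16│hank50@mail.com  
54.0 │32 │Low     │2024-02-20│frank96@mail.com 
90.3 │40 │High    │2024-02-25│eve88@mail.com   
82.3 │25 │Medium  │2024-03-10│hank45@mail.com  
36.5 │45 │Medium  │2024-03-24│hank50@mail.com  
0.8  │35 │Medium  │2024-04-08│grace83@mail.com 
80.1 │62 │Critical│2024-05-08│bob76@mail.com   
41.7 │56 │High    │2024-06-01│alice20@mail.com 
6.6  │51 │Low     │2024-09-04│hank48@mail.com  
96.6 │35 │Medium  │2024-09-12│eve53@mail.com   
60.8 │52 │High    │2024-09-12│grace40@mail.com 
93.1 │43 │Low     │2024-09-20│grace10@mail.com 
79.8 │53 │Medium  │2024-10-14│frank95@mail.com 
87.2 │56 │Medium  │2024-10-28│carol36@mail.com 
20.5 │52 │Medium  │2024-12-07│eve7@mail.com    
                                               
                                               


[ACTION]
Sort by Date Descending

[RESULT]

Score│Age│Level   │Date     ▼│Email            
─────┼───┼────────┼──────────┼──────────────── 
20.5 │52 │Medium  │2024-12-07│eve7@mail.com    
87.2 │56 │Medium  │2024-10-28│carol36@mail.com 
79.8 │53 │Medium  │2024-10-14│frank95@mail.com 
93.1 │43 │Low     │2024-09-20│grace10@mail.com 
96.6 │35 │Medium  │2024-09-12│eve53@mail.com   
60.8 │52 │High    │2024-09-12│grace40@mail.com 
6.6  │51 │Low     │2024-09-04│hank48@mail.com  
41.7 │56 │High    │2024-06-01│alice20@mail.com 
80.1 │62 │Critical│2024-05-08│bob76@mail.com   
0.8  │35 │Medium  │2024-04-08│grace83@mail.com 
36.5 │45 │Medium  │2024-03-24│hank50@mail.com  
82.3 │25 │Medium  │2024-03-10│hank45@mail.com  
90.3 │40 │High    │2024-02-25│eve88@mail.com   
54.0 │32 │Low     │2024-02-20│frank96@mail.com 
65.1 │45 │Low     │2024-02-16│hank50@mail.com  
64.7 │27 │Critical│2024-01-22│grace16@mail.com 
42.0 │62 │Critical│2024-01-12│eve97@mail.com   
                                               
                                               
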